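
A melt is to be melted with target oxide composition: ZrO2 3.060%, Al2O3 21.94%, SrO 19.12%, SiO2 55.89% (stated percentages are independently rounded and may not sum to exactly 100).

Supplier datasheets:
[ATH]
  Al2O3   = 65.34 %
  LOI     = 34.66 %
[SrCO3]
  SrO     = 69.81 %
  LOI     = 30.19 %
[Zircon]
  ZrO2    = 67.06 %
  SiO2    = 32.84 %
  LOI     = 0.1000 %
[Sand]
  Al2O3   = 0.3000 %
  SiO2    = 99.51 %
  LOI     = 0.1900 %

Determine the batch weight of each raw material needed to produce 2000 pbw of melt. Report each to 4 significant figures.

Intermediates are printed, rounded to four significant figures, as written. Every computation holds exact precision through the solve; each reported figure takes just one rounding. The derived quantities are computed in full float precision (the yield, the totals, LOI, glass mass, the four compositions) using the weight values on 2000 pbw of glass as set out in the question or the answer.
Target oxide masses per 2000 pbw melt:
  ZrO2: 3.060% × 2000 = 61.20 pbw
  Al2O3: 21.94% × 2000 = 438.8 pbw
  SrO: 19.12% × 2000 = 382.4 pbw
  SiO2: 55.89% × 2000 = 1118 pbw
Sums-versus-targets review on the weights just shown, versus the basis set out (summed amounts equal target values given rounding of the digits):
  ZrO2: 91.26·0.6706 = 61.20 pbw (target 61.20 pbw)
  Al2O3: 666.5·0.6534 + 1093·0.003000 = 438.8 pbw (target 438.8 pbw)
  SrO: 547.8·0.6981 = 382.4 pbw (target 382.4 pbw)
  SiO2: 91.26·0.3284 + 1093·0.9951 = 1118 pbw (target 1118 pbw)
Glass mass check: total charge less LOI = 2000 pbw (targets for the oxides total 2000 pbw; stated basis 2000 pbw — a pure rounding effect).
Total batch = Σ batch = 2399 pbw; loss to ignition Σ batch·LOI = 398.6 pbw; glass ÷ batch gives a yield of 83.38%.

Batch per 2000 pbw melt:
  ATH: 666.5 pbw
  SrCO3: 547.8 pbw
  Zircon: 91.26 pbw
  Sand: 1093 pbw
Total batch = 2399 pbw; LOI loss = 398.6 pbw; yield = 83.38%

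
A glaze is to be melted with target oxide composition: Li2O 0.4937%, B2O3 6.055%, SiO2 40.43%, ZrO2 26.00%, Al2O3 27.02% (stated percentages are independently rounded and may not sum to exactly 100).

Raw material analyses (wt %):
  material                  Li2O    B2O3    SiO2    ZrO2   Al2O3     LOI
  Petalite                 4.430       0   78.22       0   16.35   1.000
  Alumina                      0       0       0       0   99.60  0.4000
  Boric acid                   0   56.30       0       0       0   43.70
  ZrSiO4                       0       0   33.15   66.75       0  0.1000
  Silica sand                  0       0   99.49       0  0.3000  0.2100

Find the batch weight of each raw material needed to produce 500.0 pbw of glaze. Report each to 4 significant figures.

Batch per 500.0 pbw glaze:
  Petalite: 55.72 pbw
  Alumina: 126.2 pbw
  Boric acid: 53.77 pbw
  ZrSiO4: 194.8 pbw
  Silica sand: 94.48 pbw
Total batch = 525.0 pbw; LOI loss = 24.95 pbw; yield = 95.25%

Working values are shown (rounded to 4 significant digits) when written out — the working math holds full precision through the solve; every reported figure is rounded only once; derived quantities, which include ignition loss, glass mass, the five compositions, yield, the totals, are re-derived at full float precision, as set out in question or answer, using the weight values at 500.0 pbw of glass.
Oxide-by-oxide targets in 500.0 pbw glaze:
  Li2O: 0.4937% × 500.0 = 2.468 pbw
  B2O3: 6.055% × 500.0 = 30.28 pbw
  SiO2: 40.43% × 500.0 = 202.2 pbw
  ZrO2: 26.00% × 500.0 = 130.0 pbw
  Al2O3: 27.02% × 500.0 = 135.1 pbw
Balance tally, oxide-wise, with the batch weights as given, per the basis as stated (each sum matches its target mass inside rounding margins):
  Li2O: 55.72·0.04430 = 2.468 pbw (target 2.468 pbw)
  B2O3: 53.77·0.5630 = 30.27 pbw (target 30.28 pbw)
  SiO2: 55.72·0.7822 + 194.8·0.3315 + 94.48·0.9949 = 202.2 pbw (target 202.2 pbw)
  ZrO2: 194.8·0.6675 = 130.0 pbw (target 130.0 pbw)
  Al2O3: 55.72·0.1635 + 126.2·0.9960 + 94.48·0.003000 = 135.1 pbw (target 135.1 pbw)
Consistency of the glass mass: the batch minus its LOI: 500.0 pbw (targets for the oxides total 500.0 pbw; stated basis 500.0 pbw — differing by rounding only).
Batch total: Σ batch = 525.0 pbw; LOI removed, Σ of batch·LOI: 24.95 pbw; yield = glass ÷ total batch = 95.25%.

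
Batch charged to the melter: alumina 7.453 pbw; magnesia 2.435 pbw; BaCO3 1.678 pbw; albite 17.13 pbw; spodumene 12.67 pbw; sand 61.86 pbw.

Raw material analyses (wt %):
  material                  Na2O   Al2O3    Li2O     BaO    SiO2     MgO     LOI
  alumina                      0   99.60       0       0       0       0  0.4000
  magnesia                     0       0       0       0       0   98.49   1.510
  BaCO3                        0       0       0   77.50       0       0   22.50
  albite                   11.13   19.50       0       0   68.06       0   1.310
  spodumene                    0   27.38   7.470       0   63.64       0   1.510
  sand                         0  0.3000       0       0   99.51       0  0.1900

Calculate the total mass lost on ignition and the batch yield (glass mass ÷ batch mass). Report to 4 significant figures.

The whole derivation maintains exact precision at every stage. Working values appear (rounded to four significant digits) alongside each step. Every reported result is rounded only once — all derived quantities are computed in full precision (LOI, net glass mass, the totals, six oxide percentages, yield) from the weighed amounts at 102.2 pbw of glass, as given in either problem or answer.
LOI of each material in turn:
  alumina: 7.453 × 0.004000 = 0.02981 pbw
  magnesia: 2.435 × 0.01510 = 0.03677 pbw
  BaCO3: 1.678 × 0.2250 = 0.3775 pbw
  albite: 17.13 × 0.01310 = 0.2244 pbw
  spodumene: 12.67 × 0.01510 = 0.1913 pbw
  sand: 61.86 × 0.001900 = 0.1175 pbw
Total LOI = 0.9774 pbw
Glass = batch − LOI = 103.2 − 0.9774 = 102.2 pbw

LOI loss = 0.9774 pbw; glass = 102.2 pbw; yield = 99.05%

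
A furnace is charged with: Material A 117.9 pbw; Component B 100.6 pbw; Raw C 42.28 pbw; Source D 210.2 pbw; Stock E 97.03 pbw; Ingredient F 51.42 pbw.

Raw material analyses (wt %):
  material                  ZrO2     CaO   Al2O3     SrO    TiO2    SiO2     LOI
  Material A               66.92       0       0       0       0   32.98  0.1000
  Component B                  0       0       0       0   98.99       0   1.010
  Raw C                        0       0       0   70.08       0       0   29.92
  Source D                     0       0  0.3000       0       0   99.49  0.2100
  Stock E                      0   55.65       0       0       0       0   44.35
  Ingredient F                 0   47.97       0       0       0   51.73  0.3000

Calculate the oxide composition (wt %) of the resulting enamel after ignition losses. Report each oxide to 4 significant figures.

Glass mass = 562.0 pbw (batch 619.4 − LOI 57.41).
Composition: ZrO2 14.04%, CaO 14.00%, Al2O3 0.1122%, SrO 5.272%, TiO2 17.72%, SiO2 48.86%

Working values are shown, with 4-significant-digit rounding, alongside each step; all internal work holds full float precision all the way through; exactly one rounding lands on every reported figure. The derived quantities are recomputed starting from the weights per 562.0 pbw of glass at full float precision (the yield, the totals, six oxide percentages, net glass mass, ignition loss) as quoted within the problem or the answer.
What the batch supplies per oxide:
  ZrO2: 117.9·0.6692 = 78.90 pbw
  CaO: 97.03·0.5565 + 51.42·0.4797 = 78.66 pbw
  Al2O3: 210.2·0.003000 = 0.6306 pbw
  SrO: 42.28·0.7008 = 29.63 pbw
  TiO2: 100.6·0.9899 = 99.58 pbw
  SiO2: 117.9·0.3298 + 210.2·0.9949 + 51.42·0.5173 = 274.6 pbw
LOI: 117.9·0.001000 + 100.6·0.01010 + 42.28·0.2992 + 210.2·0.002100 + 97.03·0.4435 + 51.42·0.003000 = 57.41 pbw
batch − LOI leaves glass = 619.4 − 57.41 = 562.0 pbw (consistent with Σ oxide mass)
percent by weight: oxide/glass ×100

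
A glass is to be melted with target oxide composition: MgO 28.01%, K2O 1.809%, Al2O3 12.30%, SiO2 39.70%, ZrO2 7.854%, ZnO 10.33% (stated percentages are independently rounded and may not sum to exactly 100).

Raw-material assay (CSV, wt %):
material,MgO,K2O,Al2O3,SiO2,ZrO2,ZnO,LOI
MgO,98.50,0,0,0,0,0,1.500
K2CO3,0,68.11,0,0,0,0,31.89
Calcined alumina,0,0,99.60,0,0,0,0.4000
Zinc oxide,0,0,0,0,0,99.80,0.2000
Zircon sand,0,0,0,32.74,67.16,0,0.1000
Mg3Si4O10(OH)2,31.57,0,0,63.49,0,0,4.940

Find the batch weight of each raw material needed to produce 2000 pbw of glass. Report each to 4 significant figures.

All internal work keeps exact precision in every operation — mid-chain values appear, rounded to four significant figures, on the page; exactly one rounding goes into each reported number — derived quantities, which include LOI, the yield, six oxide percentages, totals, glass mass, are carried at full precision, as they appear in the question or the answer, using the weight values per 2000 pbw of glass.
Oxide-by-oxide targets in 2000 pbw glass:
  MgO: 28.01% × 2000 = 560.2 pbw
  K2O: 1.809% × 2000 = 36.18 pbw
  Al2O3: 12.30% × 2000 = 246.0 pbw
  SiO2: 39.70% × 2000 = 794.0 pbw
  ZrO2: 7.854% × 2000 = 157.1 pbw
  ZnO: 10.33% × 2000 = 206.6 pbw
Per-oxide balance check per the reported batch figures, at the basis given (summed amounts equal target values net of answer rounding effects):
  MgO: 206.6·0.9850 + 1130·0.3157 = 560.2 pbw (target 560.2 pbw)
  K2O: 53.12·0.6811 = 36.18 pbw (target 36.18 pbw)
  Al2O3: 247.0·0.9960 = 246.0 pbw (target 246.0 pbw)
  SiO2: 233.9·0.3274 + 1130·0.6349 = 794.0 pbw (target 794.0 pbw)
  ZrO2: 233.9·0.6716 = 157.1 pbw (target 157.1 pbw)
  ZnO: 207.0·0.9980 = 206.6 pbw (target 206.6 pbw)
Glass-mass closure: total charge less LOI = 2000 pbw (the targets, summed, come to 2000 pbw; basis as stated: 2000 pbw — differing by rounding only).
Batch grand total — Σ batch = 2078 pbw; the LOI term Σ batch·LOI equals 77.50 pbw; yield = glass ÷ total batch = 96.27%.

Batch per 2000 pbw glass:
  MgO: 206.6 pbw
  K2CO3: 53.12 pbw
  Calcined alumina: 247.0 pbw
  Zinc oxide: 207.0 pbw
  Zircon sand: 233.9 pbw
  Mg3Si4O10(OH)2: 1130 pbw
Total batch = 2078 pbw; LOI loss = 77.50 pbw; yield = 96.27%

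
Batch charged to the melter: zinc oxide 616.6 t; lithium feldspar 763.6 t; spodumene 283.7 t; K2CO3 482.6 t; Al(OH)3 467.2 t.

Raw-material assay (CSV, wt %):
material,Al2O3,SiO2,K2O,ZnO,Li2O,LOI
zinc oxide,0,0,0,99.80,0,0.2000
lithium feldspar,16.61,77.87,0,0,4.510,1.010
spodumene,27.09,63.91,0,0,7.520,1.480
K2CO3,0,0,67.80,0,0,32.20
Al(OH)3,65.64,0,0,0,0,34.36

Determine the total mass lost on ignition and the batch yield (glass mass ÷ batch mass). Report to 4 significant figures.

LOI loss = 329.1 t; glass = 2285 t; yield = 87.41%

Mid-chain values appear, rounded to 4 significant digits, between the steps — the working math keeps full float precision from start to finish; each reported figure is rounded only once — the derived quantities (net glass mass, the totals, LOI, five oxide percentages, the yield) are recomputed starting from the weights on 2285 t of glass in full precision as given in either problem or answer.
Each material's LOI contribution:
  zinc oxide: 616.6 × 0.002000 = 1.233 t
  lithium feldspar: 763.6 × 0.01010 = 7.712 t
  spodumene: 283.7 × 0.01480 = 4.199 t
  K2CO3: 482.6 × 0.3220 = 155.4 t
  Al(OH)3: 467.2 × 0.3436 = 160.5 t
Total LOI = 329.1 t
Glass = batch − LOI = 2614 − 329.1 = 2285 t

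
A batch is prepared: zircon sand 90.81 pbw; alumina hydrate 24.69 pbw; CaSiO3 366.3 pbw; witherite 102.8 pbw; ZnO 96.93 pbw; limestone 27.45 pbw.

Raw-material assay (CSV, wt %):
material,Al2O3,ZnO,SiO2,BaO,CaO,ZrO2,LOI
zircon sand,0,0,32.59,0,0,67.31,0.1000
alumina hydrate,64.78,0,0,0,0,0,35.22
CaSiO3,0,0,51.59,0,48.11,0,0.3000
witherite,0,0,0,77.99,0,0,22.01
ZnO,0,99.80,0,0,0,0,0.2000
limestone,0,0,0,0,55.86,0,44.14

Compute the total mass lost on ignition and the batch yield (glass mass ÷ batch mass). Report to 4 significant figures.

Every computation holds exact precision at every stage — mid-chain values are rounded off to 4 significant digits when quoted — a single rounding finalizes every reported figure; derived quantities are carried at full float precision (the totals, ignition loss, the yield, the six compositions, glass mass) starting from the weights at 664.2 pbw of glass, exactly as shown in the question or the answer.
Per-material ignition loss:
  zircon sand: 90.81 × 0.001000 = 0.09081 pbw
  alumina hydrate: 24.69 × 0.3522 = 8.696 pbw
  CaSiO3: 366.3 × 0.003000 = 1.099 pbw
  witherite: 102.8 × 0.2201 = 22.63 pbw
  ZnO: 96.93 × 0.002000 = 0.1939 pbw
  limestone: 27.45 × 0.4414 = 12.12 pbw
Total LOI = 44.82 pbw
Glass = batch − LOI = 709.0 − 44.82 = 664.2 pbw

LOI loss = 44.82 pbw; glass = 664.2 pbw; yield = 93.68%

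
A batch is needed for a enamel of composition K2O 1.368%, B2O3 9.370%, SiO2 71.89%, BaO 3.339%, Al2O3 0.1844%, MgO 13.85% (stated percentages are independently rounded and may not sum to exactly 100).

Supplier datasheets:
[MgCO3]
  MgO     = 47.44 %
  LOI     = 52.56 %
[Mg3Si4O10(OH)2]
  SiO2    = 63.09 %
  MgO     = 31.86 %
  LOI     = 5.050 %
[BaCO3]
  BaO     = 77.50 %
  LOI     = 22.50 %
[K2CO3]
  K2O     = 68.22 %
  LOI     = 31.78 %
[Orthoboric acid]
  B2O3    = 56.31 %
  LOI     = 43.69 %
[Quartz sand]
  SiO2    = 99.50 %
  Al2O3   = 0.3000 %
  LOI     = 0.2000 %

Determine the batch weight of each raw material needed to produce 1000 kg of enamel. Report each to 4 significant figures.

Batch per 1000 kg enamel:
  MgCO3: 177.7 kg
  Mg3Si4O10(OH)2: 170.1 kg
  BaCO3: 43.08 kg
  K2CO3: 20.05 kg
  Orthoboric acid: 166.4 kg
  Quartz sand: 614.7 kg
Total batch = 1192 kg; LOI loss = 192.0 kg; yield = 83.89%

Mid-chain values are shown, with 4-significant-figure rounding, in the printout; all arithmetic holds exact precision in every operation; a single rounding yields each reported result — derived quantities (the yield, glass mass, totals, the six compositions, ignition loss) are computed at exact precision from the batch weights for 1000 kg of glass exactly as printed in the problem or answer text.
Target masses of each oxide per 1000 kg enamel:
  K2O: 1.368% × 1000 = 13.68 kg
  B2O3: 9.370% × 1000 = 93.70 kg
  SiO2: 71.89% × 1000 = 718.9 kg
  BaO: 3.339% × 1000 = 33.39 kg
  Al2O3: 0.1844% × 1000 = 1.844 kg
  MgO: 13.85% × 1000 = 138.5 kg
A balance pass over the oxides, with the batch weights as given, at the basis given (every target is met by its sum modulo rounding of the values):
  K2O: 20.05·0.6822 = 13.68 kg (target 13.68 kg)
  B2O3: 166.4·0.5631 = 93.70 kg (target 93.70 kg)
  SiO2: 170.1·0.6309 + 614.7·0.9950 = 718.9 kg (target 718.9 kg)
  BaO: 43.08·0.7750 = 33.39 kg (target 33.39 kg)
  Al2O3: 614.7·0.003000 = 1.844 kg (target 1.844 kg)
  MgO: 177.7·0.4744 + 170.1·0.3186 = 138.5 kg (target 138.5 kg)
Glass-mass sanity pass: Σ batch − LOI loss = 1000 kg (the targets, summed, come to 1000 kg; the stated basis being 1000 kg — deltas are rounding alone).
Whole-batch sum: Σ batch = 1192 kg; LOI loss = Σ batch·LOI = 192.0 kg; yield: glass divided by total = 83.89%.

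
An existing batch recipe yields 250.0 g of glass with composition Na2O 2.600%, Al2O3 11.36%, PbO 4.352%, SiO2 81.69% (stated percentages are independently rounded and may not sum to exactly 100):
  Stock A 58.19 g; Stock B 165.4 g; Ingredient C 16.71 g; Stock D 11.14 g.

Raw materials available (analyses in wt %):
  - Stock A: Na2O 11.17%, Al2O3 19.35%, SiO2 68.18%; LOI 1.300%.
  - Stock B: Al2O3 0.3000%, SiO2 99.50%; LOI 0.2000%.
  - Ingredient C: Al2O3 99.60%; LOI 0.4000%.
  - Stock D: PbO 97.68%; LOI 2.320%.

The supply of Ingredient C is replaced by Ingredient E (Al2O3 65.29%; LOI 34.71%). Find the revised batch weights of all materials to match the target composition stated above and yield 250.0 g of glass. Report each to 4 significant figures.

In-progress results are rounded to four significant figures when displayed; the whole derivation holds full float precision at each step. Exactly one rounding lands on each reported figure. The derived quantities are carried at exact precision (the four compositions, the totals, LOI, net glass mass, the yield) from the batch weights per 250.0 g of glass exactly as shown in the question or the answer.
Per-oxide target masses for 250.0 g glass:
  Na2O: 2.600% × 250.0 = 6.500 g
  Al2O3: 11.36% × 250.0 = 28.40 g
  PbO: 4.352% × 250.0 = 10.88 g
  SiO2: 81.69% × 250.0 = 204.2 g
A balance pass over the oxides, from the weights as reported, for the quoted basis mass (every target is met by its sum within answer rounding):
  Na2O: 58.19·0.1117 = 6.500 g (target 6.500 g)
  Al2O3: 58.19·0.1935 + 165.4·0.003000 + 25.49·0.6529 = 28.40 g (target 28.40 g)
  PbO: 11.14·0.9768 = 10.88 g (target 10.88 g)
  SiO2: 58.19·0.6818 + 165.4·0.9950 = 204.2 g (target 204.2 g)
Glass-mass sanity pass: batch total minus LOI = 250.0 g (the Σ of target masses is 250.0 g; against the stated basis, 250.0 g — differing by rounding only).
Batch grand total — Σ batch = 260.2 g; ignition loss, Σ(batch × LOI) = 10.19 g; yield: glass divided by total = 96.08%.

Revised batch per 250.0 g glass:
  Stock A: 58.19 g
  Stock B: 165.4 g
  Ingredient E: 25.49 g
  Stock D: 11.14 g
Total batch = 260.2 g; LOI loss = 10.19 g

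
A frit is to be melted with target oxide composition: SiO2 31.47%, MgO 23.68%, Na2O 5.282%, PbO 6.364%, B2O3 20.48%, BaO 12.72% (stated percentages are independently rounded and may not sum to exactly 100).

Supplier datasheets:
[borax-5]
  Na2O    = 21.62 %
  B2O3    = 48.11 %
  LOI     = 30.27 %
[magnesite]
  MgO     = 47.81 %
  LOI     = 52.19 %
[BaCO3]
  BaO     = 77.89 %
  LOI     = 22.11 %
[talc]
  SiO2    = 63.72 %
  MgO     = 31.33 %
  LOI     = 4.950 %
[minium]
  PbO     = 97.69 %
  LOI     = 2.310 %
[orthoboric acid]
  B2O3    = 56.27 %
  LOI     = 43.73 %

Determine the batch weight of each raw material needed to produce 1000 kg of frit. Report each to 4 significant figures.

The whole derivation maintains exact precision at each step — values along the way are displayed with 4-significant-figure rounding at each printed step — a single rounding finalizes each reported figure. The derived quantities, which include the yield, totals, net glass mass, the six compositions, ignition loss, are computed at exact precision, as written in either problem or answer, from the weighed amounts per 1000 kg of glass.
Oxide mass targets, per 1000 kg frit:
  SiO2: 31.47% × 1000 = 314.7 kg
  MgO: 23.68% × 1000 = 236.8 kg
  Na2O: 5.282% × 1000 = 52.82 kg
  PbO: 6.364% × 1000 = 63.64 kg
  B2O3: 20.48% × 1000 = 204.8 kg
  BaO: 12.72% × 1000 = 127.2 kg
Balance tally, oxide-wise, using the reported weights, per the basis as stated (target by target, the sums agree once rounding is allowed for):
  SiO2: 493.9·0.6372 = 314.7 kg (target 314.7 kg)
  MgO: 171.7·0.4781 + 493.9·0.3133 = 236.8 kg (target 236.8 kg)
  Na2O: 244.3·0.2162 = 52.82 kg (target 52.82 kg)
  PbO: 65.14·0.9769 = 63.64 kg (target 63.64 kg)
  B2O3: 244.3·0.4811 + 155.1·0.5627 = 204.8 kg (target 204.8 kg)
  BaO: 163.3·0.7789 = 127.2 kg (target 127.2 kg)
Auditing the glass mass value: total charge less LOI = 1000 kg (per-oxide target masses sum to 1000 kg; basis as stated: 1000 kg — differing by rounding only).
Whole-batch sum: Σ batch = 1293 kg; ignition loss, Σ(batch × LOI) = 293.4 kg; yield: glass divided by total = 77.31%.

Batch per 1000 kg frit:
  borax-5: 244.3 kg
  magnesite: 171.7 kg
  BaCO3: 163.3 kg
  talc: 493.9 kg
  minium: 65.14 kg
  orthoboric acid: 155.1 kg
Total batch = 1293 kg; LOI loss = 293.4 kg; yield = 77.31%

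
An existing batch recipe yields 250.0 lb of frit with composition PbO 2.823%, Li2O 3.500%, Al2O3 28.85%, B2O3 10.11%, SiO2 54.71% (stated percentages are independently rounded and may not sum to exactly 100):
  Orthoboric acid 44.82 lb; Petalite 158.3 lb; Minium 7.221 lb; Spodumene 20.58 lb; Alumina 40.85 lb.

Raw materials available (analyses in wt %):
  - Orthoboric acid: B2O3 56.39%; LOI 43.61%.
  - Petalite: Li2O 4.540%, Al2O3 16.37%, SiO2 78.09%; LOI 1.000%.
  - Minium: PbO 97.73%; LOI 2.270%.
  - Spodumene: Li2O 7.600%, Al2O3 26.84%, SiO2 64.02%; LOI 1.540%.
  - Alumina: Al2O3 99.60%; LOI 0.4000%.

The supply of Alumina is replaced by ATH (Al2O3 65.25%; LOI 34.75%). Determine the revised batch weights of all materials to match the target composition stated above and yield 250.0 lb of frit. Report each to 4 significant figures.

Revised batch per 250.0 lb frit:
  Orthoboric acid: 44.82 lb
  Petalite: 158.3 lb
  Minium: 7.221 lb
  Spodumene: 20.58 lb
  ATH: 62.36 lb
Total batch = 293.3 lb; LOI loss = 43.28 lb

The intermediate values appear with 4-significant-digit rounding within the worked lines; each numeric step carries full float precision through every step. Every reported number sees exactly one rounding; derived quantities, including yield, the totals, ignition loss, the five compositions, glass mass, are rebuilt from the batch weights on 250.0 lb of glass at exact precision exactly as shown in the problem or the answer.
Oxide mass targets, per 250.0 lb frit:
  PbO: 2.823% × 250.0 = 7.058 lb
  Li2O: 3.500% × 250.0 = 8.750 lb
  Al2O3: 28.85% × 250.0 = 72.12 lb
  B2O3: 10.11% × 250.0 = 25.28 lb
  SiO2: 54.71% × 250.0 = 136.8 lb
Sums-versus-targets review per the reported batch figures, relative to the basis at hand (every target is met by its sum inside rounding margins):
  PbO: 7.221·0.9773 = 7.057 lb (target 7.058 lb)
  Li2O: 158.3·0.04540 + 20.58·0.07600 = 8.751 lb (target 8.750 lb)
  Al2O3: 158.3·0.1637 + 20.58·0.2684 + 62.36·0.6525 = 72.13 lb (target 72.12 lb)
  B2O3: 44.82·0.5639 = 25.27 lb (target 25.28 lb)
  SiO2: 158.3·0.7809 + 20.58·0.6402 = 136.8 lb (target 136.8 lb)
Glass-mass closure: total batch − LOI = 250.0 lb (summing oxide targets gives 250.0 lb; basis as stated: 250.0 lb — differing by rounding only).
Summing the batch: Σ batch = 293.3 lb; the LOI term Σ batch·LOI equals 43.28 lb; the yield ratio, glass ÷ batch: 85.24%.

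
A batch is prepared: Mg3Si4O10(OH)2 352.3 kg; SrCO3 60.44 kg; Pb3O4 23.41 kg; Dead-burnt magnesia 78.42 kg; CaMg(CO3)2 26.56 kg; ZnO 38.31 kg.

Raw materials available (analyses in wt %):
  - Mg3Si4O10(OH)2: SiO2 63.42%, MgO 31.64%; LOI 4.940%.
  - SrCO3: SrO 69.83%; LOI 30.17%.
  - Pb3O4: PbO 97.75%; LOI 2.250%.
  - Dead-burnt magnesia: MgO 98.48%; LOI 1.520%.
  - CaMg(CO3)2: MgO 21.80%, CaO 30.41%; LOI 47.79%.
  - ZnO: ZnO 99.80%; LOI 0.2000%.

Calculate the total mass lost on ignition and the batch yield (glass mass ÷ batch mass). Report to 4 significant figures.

All arithmetic maintains exact precision end to end. In-progress results are printed rounded off to 4 significant digits in the working. Every reported figure carries a single rounding; derived quantities (the six compositions, net glass mass, totals, yield, ignition loss) are recomputed using the weight values per 529.3 kg of glass at full float precision as quoted within the problem or the answer.
Per-material ignition loss:
  Mg3Si4O10(OH)2: 352.3 × 0.04940 = 17.40 kg
  SrCO3: 60.44 × 0.3017 = 18.23 kg
  Pb3O4: 23.41 × 0.02250 = 0.5267 kg
  Dead-burnt magnesia: 78.42 × 0.01520 = 1.192 kg
  CaMg(CO3)2: 26.56 × 0.4779 = 12.69 kg
  ZnO: 38.31 × 0.002000 = 0.07662 kg
Total LOI = 50.13 kg
Glass = batch − LOI = 579.4 − 50.13 = 529.3 kg

LOI loss = 50.13 kg; glass = 529.3 kg; yield = 91.35%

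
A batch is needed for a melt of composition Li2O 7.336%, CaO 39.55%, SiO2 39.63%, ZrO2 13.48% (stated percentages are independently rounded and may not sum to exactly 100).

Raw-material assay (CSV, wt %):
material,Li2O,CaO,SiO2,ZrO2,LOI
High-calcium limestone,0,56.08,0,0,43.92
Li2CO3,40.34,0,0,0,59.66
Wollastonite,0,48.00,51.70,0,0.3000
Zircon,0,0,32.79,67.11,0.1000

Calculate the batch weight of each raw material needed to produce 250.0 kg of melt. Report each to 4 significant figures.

All arithmetic keeps full float precision through every step; mid-chain values are printed rounded to 4 significant figures in the printout — every reported result takes exactly one rounding — all derived quantities (four oxide percentages, the yield, net glass mass, ignition loss, totals) are carried in full precision from the batch weights on 250.0 kg of glass exactly as printed in question or answer.
Per-oxide target masses for 250.0 kg melt:
  Li2O: 7.336% × 250.0 = 18.34 kg
  CaO: 39.55% × 250.0 = 98.88 kg
  SiO2: 39.63% × 250.0 = 99.08 kg
  ZrO2: 13.48% × 250.0 = 33.70 kg
Balance tally, oxide-wise, applying the batch weights above, versus the basis set out (delivered sums recover each target up to rounding of the answer):
  Li2O: 45.46·0.4034 = 18.34 kg (target 18.34 kg)
  CaO: 39.55·0.5608 + 159.8·0.4800 = 98.88 kg (target 98.88 kg)
  SiO2: 159.8·0.5170 + 50.22·0.3279 = 99.08 kg (target 99.08 kg)
  ZrO2: 50.22·0.6711 = 33.70 kg (target 33.70 kg)
Auditing the glass mass value: batch total minus LOI = 250.0 kg (the Σ of target masses is 250.0 kg; against the stated basis, 250.0 kg — rounding explains the deltas).
Summing the batch: Σ batch = 295.0 kg; ignition loss, Σ(batch × LOI) = 45.02 kg; yield, glass over the total, = 84.74%.

Batch per 250.0 kg melt:
  High-calcium limestone: 39.55 kg
  Li2CO3: 45.46 kg
  Wollastonite: 159.8 kg
  Zircon: 50.22 kg
Total batch = 295.0 kg; LOI loss = 45.02 kg; yield = 84.74%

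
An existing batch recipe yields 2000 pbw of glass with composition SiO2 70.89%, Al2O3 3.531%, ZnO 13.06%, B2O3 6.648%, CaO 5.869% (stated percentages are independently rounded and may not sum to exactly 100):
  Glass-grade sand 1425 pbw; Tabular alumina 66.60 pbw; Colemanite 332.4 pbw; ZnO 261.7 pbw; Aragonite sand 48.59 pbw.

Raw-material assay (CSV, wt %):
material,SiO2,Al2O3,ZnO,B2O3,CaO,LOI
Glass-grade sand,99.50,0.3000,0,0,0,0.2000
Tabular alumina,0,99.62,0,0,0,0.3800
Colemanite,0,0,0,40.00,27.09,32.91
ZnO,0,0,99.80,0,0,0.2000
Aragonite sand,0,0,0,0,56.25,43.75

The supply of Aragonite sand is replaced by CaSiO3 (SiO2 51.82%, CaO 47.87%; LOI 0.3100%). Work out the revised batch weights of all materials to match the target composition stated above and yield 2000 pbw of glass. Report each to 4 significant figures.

Revised batch per 2000 pbw glass:
  Glass-grade sand: 1395 pbw
  Tabular alumina: 66.69 pbw
  Colemanite: 332.4 pbw
  ZnO: 261.7 pbw
  CaSiO3: 57.10 pbw
Total batch = 2113 pbw; LOI loss = 113.1 pbw

Each numeric step runs at full precision through every step; in-progress results are printed (rounded to 4 significant digits) in the working — each reported number receives exactly one rounding. The derived quantities (the yield, the five compositions, totals, LOI, glass mass) are re-derived using the weight values for 2000 pbw of glass at full float precision exactly as printed in either problem or answer.
Target masses of each oxide per 2000 pbw glass:
  SiO2: 70.89% × 2000 = 1418 pbw
  Al2O3: 3.531% × 2000 = 70.62 pbw
  ZnO: 13.06% × 2000 = 261.2 pbw
  B2O3: 6.648% × 2000 = 133.0 pbw
  CaO: 5.869% × 2000 = 117.4 pbw
Checking each oxide sum with the batch weights as given, against the basis in use (oxide sums agree with the targets modulo rounding of the values):
  SiO2: 1395·0.9950 + 57.10·0.5182 = 1418 pbw (target 1418 pbw)
  Al2O3: 1395·0.003000 + 66.69·0.9962 = 70.62 pbw (target 70.62 pbw)
  ZnO: 261.7·0.9980 = 261.2 pbw (target 261.2 pbw)
  B2O3: 332.4·0.4000 = 133.0 pbw (target 133.0 pbw)
  CaO: 332.4·0.2709 + 57.10·0.4787 = 117.4 pbw (target 117.4 pbw)
Glass-mass bookkeeping: total batch − LOI = 2000 pbw (the targets, summed, come to 2000 pbw; basis as stated: 2000 pbw — differing by rounding only).
Whole-batch sum: Σ batch = 2113 pbw; LOI removed, Σ of batch·LOI: 113.1 pbw; yield: glass divided by total = 94.65%.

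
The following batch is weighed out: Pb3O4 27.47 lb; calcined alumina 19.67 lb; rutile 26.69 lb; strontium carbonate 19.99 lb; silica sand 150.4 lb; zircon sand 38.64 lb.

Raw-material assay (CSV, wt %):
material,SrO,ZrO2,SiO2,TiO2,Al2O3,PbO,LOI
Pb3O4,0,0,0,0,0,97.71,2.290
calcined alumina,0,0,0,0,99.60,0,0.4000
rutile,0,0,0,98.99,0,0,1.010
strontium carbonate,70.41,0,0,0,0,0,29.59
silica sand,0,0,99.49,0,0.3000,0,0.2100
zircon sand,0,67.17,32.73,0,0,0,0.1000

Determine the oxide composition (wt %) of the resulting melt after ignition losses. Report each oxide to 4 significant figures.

Working values appear, with 4-significant-digit rounding, across the worked steps. The whole derivation keeps full precision all the way through; each reported number is rounded just once; the derived quantities (totals, the six compositions, the yield, glass mass, ignition loss) are re-derived from the batch weights per 275.6 lb of glass in exact precision as written in the problem or the answer.
Delivered oxide masses:
  SrO: 19.99·0.7041 = 14.07 lb
  ZrO2: 38.64·0.6717 = 25.95 lb
  SiO2: 150.4·0.9949 + 38.64·0.3273 = 162.3 lb
  TiO2: 26.69·0.9899 = 26.42 lb
  Al2O3: 19.67·0.9960 + 150.4·0.003000 = 20.04 lb
  PbO: 27.47·0.9771 = 26.84 lb
LOI: 27.47·0.02290 + 19.67·0.004000 + 26.69·0.01010 + 19.99·0.2959 + 150.4·0.002100 + 38.64·0.001000 = 7.247 lb
batch − LOI leaves glass = 282.9 − 7.247 = 275.6 lb (the oxide masses sum to this)
each wt % is 100 × oxide ÷ glass

Glass mass = 275.6 lb (batch 282.9 − LOI 7.247).
Composition: SrO 5.107%, ZrO2 9.417%, SiO2 58.88%, TiO2 9.586%, Al2O3 7.272%, PbO 9.739%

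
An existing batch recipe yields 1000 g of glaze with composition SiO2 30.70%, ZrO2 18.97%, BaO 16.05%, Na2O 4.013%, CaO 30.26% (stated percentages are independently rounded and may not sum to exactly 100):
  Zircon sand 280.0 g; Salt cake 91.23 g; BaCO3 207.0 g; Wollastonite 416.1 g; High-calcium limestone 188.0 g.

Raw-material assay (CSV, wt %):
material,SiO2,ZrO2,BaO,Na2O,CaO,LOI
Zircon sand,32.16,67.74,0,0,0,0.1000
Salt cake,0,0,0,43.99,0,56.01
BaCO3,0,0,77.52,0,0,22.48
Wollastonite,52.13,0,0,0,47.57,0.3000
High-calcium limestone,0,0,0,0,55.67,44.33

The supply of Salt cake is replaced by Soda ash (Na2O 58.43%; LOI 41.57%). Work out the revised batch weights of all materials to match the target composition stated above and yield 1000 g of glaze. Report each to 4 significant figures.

Revised batch per 1000 g glaze:
  Zircon sand: 280.0 g
  Soda ash: 68.68 g
  BaCO3: 207.0 g
  Wollastonite: 416.1 g
  High-calcium limestone: 188.0 g
Total batch = 1160 g; LOI loss = 160.0 g

In-progress results are displayed, rounded to 4 significant figures, when written out; all arithmetic runs at exact precision through the solve — exactly one rounding is applied to every reported result — the derived quantities (the five compositions, yield, net glass mass, LOI, the totals) are recomputed from the batch weights on 1000 g of glass in full float precision, as they appear in problem or answer.
Per-oxide target masses for 1000 g glaze:
  SiO2: 30.70% × 1000 = 307.0 g
  ZrO2: 18.97% × 1000 = 189.7 g
  BaO: 16.05% × 1000 = 160.5 g
  Na2O: 4.013% × 1000 = 40.13 g
  CaO: 30.26% × 1000 = 302.6 g
Mass-balance tally per oxide on the weights just shown, versus the basis set out (sums match the target masses inside rounding margins):
  SiO2: 280.0·0.3216 + 416.1·0.5213 = 307.0 g (target 307.0 g)
  ZrO2: 280.0·0.6774 = 189.7 g (target 189.7 g)
  BaO: 207.0·0.7752 = 160.5 g (target 160.5 g)
  Na2O: 68.68·0.5843 = 40.13 g (target 40.13 g)
  CaO: 416.1·0.4757 + 188.0·0.5567 = 302.6 g (target 302.6 g)
Glass-mass sanity pass: Σ batch − LOI loss = 999.8 g (per-oxide target masses sum to 999.9 g; basis as stated: 1000 g — any gap is answer rounding).
Whole-batch sum: Σ batch = 1160 g; LOI loss = Σ batch·LOI = 160.0 g; yield: glass divided by total = 86.21%.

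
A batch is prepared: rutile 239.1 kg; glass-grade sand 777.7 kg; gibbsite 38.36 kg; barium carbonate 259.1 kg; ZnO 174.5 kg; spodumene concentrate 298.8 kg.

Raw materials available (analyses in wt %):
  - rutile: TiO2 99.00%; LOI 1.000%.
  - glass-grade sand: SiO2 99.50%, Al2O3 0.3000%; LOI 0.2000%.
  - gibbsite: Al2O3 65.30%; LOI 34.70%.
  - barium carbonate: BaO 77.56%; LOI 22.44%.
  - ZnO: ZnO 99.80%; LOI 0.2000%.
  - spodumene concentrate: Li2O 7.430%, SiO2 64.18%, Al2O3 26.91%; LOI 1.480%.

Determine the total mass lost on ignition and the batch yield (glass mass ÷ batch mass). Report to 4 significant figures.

LOI loss = 80.17 kg; glass = 1707 kg; yield = 95.52%

Every computation carries exact precision through the solve. Intermediates are shown, rounded to four significant digits, when written out — every reported result includes exactly one rounding. Derived quantities (the totals, the six compositions, the yield, glass mass, LOI) are re-derived using the weight values per 1707 kg of glass at exact precision, as quoted within the question or the answer.
Loss on ignition, line by line:
  rutile: 239.1 × 0.01000 = 2.391 kg
  glass-grade sand: 777.7 × 0.002000 = 1.555 kg
  gibbsite: 38.36 × 0.3470 = 13.31 kg
  barium carbonate: 259.1 × 0.2244 = 58.14 kg
  ZnO: 174.5 × 0.002000 = 0.3490 kg
  spodumene concentrate: 298.8 × 0.01480 = 4.422 kg
Total LOI = 80.17 kg
Glass = batch − LOI = 1788 − 80.17 = 1707 kg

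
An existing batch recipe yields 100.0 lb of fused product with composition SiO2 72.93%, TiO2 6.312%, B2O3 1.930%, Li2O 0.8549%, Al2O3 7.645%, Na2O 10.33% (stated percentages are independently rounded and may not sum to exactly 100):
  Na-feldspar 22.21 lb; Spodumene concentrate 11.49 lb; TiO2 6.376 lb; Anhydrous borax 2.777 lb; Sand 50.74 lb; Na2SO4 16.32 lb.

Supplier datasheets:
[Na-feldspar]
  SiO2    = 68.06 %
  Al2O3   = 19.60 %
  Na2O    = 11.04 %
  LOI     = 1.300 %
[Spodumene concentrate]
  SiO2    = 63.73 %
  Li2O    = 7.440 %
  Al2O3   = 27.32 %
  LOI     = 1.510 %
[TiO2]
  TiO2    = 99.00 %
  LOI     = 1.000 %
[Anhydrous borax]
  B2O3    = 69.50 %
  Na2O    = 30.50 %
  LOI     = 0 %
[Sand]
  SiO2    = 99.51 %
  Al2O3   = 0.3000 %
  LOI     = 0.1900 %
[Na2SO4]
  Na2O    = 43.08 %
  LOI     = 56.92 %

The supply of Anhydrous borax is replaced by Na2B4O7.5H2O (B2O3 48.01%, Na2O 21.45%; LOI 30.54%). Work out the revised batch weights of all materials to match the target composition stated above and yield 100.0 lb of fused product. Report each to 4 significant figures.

Each numeric step runs at exact precision from first step to last; in-progress results are printed with 4-significant-digit rounding in the printout — each reported value is rounded once only — all derived quantities are rebuilt from the weighed amounts on 100.0 lb of glass in full precision (net glass mass, the totals, six oxide percentages, LOI, the yield), exactly as printed in the problem or the answer.
Per-oxide target masses for 100.0 lb fused product:
  SiO2: 72.93% × 100.0 = 72.93 lb
  TiO2: 6.312% × 100.0 = 6.312 lb
  B2O3: 1.930% × 100.0 = 1.930 lb
  Li2O: 0.8549% × 100.0 = 0.8549 lb
  Al2O3: 7.645% × 100.0 = 7.645 lb
  Na2O: 10.33% × 100.0 = 10.33 lb
Checking each oxide sum given the weights on record, against the basis in use (sums match the target masses given rounding of the digits):
  SiO2: 22.21·0.6806 + 11.49·0.6373 + 50.74·0.9951 = 72.93 lb (target 72.93 lb)
  TiO2: 6.376·0.9900 = 6.312 lb (target 6.312 lb)
  B2O3: 4.020·0.4801 = 1.930 lb (target 1.930 lb)
  Li2O: 11.49·0.07440 = 0.8549 lb (target 0.8549 lb)
  Al2O3: 22.21·0.1960 + 11.49·0.2732 + 50.74·0.003000 = 7.644 lb (target 7.645 lb)
  Na2O: 22.21·0.1104 + 4.020·0.2145 + 16.28·0.4308 = 10.33 lb (target 10.33 lb)
Consistency of the glass mass: total batch − LOI = 100.0 lb (per-oxide target masses sum to 100.0 lb; stated basis 100.0 lb — gaps are rounding artifacts).
Whole-batch sum: Σ batch = 111.1 lb; the LOI term Σ batch·LOI equals 11.12 lb; yield: glass divided by total = 90.00%.

Revised batch per 100.0 lb fused product:
  Na-feldspar: 22.21 lb
  Spodumene concentrate: 11.49 lb
  TiO2: 6.376 lb
  Na2B4O7.5H2O: 4.020 lb
  Sand: 50.74 lb
  Na2SO4: 16.28 lb
Total batch = 111.1 lb; LOI loss = 11.12 lb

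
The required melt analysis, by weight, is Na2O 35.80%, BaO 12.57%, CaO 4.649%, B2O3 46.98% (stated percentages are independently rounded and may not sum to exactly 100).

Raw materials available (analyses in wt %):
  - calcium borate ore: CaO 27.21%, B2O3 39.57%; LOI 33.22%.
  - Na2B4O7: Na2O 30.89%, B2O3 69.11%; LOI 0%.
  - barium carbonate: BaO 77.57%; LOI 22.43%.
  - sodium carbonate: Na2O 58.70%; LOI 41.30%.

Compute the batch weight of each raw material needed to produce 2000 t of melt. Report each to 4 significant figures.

Intermediates appear (rounded to 4 significant figures) as written — full float precision is maintained from start to finish; each reported figure takes a single rounding. The derived quantities, which include ignition loss, four oxide percentages, yield, totals, glass mass, are recomputed at full precision, precisely as stated by the problem or the answer, starting from the weights at 2000 t of glass.
Target oxide masses per 2000 t melt:
  Na2O: 35.80% × 2000 = 716.0 t
  BaO: 12.57% × 2000 = 251.4 t
  CaO: 4.649% × 2000 = 92.98 t
  B2O3: 46.98% × 2000 = 939.6 t
Sums-versus-targets review with the batch weights as given, at the basis given (summed amounts equal target values once rounding is allowed for):
  Na2O: 1164·0.3089 + 607.3·0.5870 = 716.0 t (target 716.0 t)
  BaO: 324.1·0.7757 = 251.4 t (target 251.4 t)
  CaO: 341.7·0.2721 = 92.98 t (target 92.98 t)
  B2O3: 341.7·0.3957 + 1164·0.6911 = 939.7 t (target 939.6 t)
Glass-mass sanity pass: batch total minus LOI = 2000 t (targets for the oxides total 2000 t; stated basis 2000 t — a pure rounding effect).
Whole-batch sum: Σ batch = 2437 t; the LOI term Σ batch·LOI equals 437.0 t; glass ÷ batch gives a yield of 82.07%.

Batch per 2000 t melt:
  calcium borate ore: 341.7 t
  Na2B4O7: 1164 t
  barium carbonate: 324.1 t
  sodium carbonate: 607.3 t
Total batch = 2437 t; LOI loss = 437.0 t; yield = 82.07%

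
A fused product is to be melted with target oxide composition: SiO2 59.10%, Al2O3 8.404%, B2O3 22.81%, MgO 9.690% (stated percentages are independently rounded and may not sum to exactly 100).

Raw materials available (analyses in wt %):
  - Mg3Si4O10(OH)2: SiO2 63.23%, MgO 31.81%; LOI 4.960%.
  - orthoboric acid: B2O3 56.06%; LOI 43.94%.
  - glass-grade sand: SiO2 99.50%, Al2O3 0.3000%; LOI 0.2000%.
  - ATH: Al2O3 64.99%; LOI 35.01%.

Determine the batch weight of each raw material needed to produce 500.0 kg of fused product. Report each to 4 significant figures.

All internal work maintains full precision through the solve; working values are displayed, rounded to 4 significant figures, when written out. Each reported result is rounded just once. The derived quantities (totals, net glass mass, the yield, the four compositions, LOI) are re-derived using the weight values at 500.0 kg of glass at exact precision as written in either problem or answer.
Target oxide masses per 500.0 kg fused product:
  SiO2: 59.10% × 500.0 = 295.5 kg
  Al2O3: 8.404% × 500.0 = 42.02 kg
  B2O3: 22.81% × 500.0 = 114.0 kg
  MgO: 9.690% × 500.0 = 48.45 kg
Oxide-by-oxide audit on the weights just shown, versus the basis set out (each sum matches its target mass inside rounding margins):
  SiO2: 152.3·0.6323 + 200.2·0.9950 = 295.5 kg (target 295.5 kg)
  Al2O3: 200.2·0.003000 + 63.73·0.6499 = 42.02 kg (target 42.02 kg)
  B2O3: 203.4·0.5606 = 114.0 kg (target 114.0 kg)
  MgO: 152.3·0.3181 = 48.45 kg (target 48.45 kg)
Mass balance on the glass: the batch minus its LOI: 500.0 kg (the targets, summed, come to 500.0 kg; stated basis 500.0 kg — gaps are rounding artifacts).
Batch grand total — Σ batch = 619.6 kg; LOI removed, Σ of batch·LOI: 119.6 kg; as yield: glass ÷ batch → 80.69%.

Batch per 500.0 kg fused product:
  Mg3Si4O10(OH)2: 152.3 kg
  orthoboric acid: 203.4 kg
  glass-grade sand: 200.2 kg
  ATH: 63.73 kg
Total batch = 619.6 kg; LOI loss = 119.6 kg; yield = 80.69%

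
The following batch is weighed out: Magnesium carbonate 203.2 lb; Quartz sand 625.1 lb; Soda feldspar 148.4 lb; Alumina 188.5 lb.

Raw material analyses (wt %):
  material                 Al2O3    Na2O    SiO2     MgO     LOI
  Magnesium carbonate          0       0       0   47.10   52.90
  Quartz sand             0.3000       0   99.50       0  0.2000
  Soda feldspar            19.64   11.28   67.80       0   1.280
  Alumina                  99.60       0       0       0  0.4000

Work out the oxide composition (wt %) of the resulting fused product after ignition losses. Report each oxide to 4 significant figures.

Values along the way are shown with 4-significant-figure rounding alongside each step; all arithmetic carries full precision through the solve. Each reported number undergoes a single rounding. The derived quantities are rebuilt from the batch weights for 1054 lb of glass in exact precision (yield, glass mass, totals, four oxide percentages, ignition loss) as quoted within either problem or answer.
Mass of each oxide from the mix:
  Al2O3: 625.1·0.003000 + 148.4·0.1964 + 188.5·0.9960 = 218.8 lb
  Na2O: 148.4·0.1128 = 16.74 lb
  SiO2: 625.1·0.9950 + 148.4·0.6780 = 722.6 lb
  MgO: 203.2·0.4710 = 95.71 lb
LOI: 203.2·0.5290 + 625.1·0.002000 + 148.4·0.01280 + 188.5·0.004000 = 111.4 lb
Net of LOI, the glass mass = 1165 − 111.4 = 1054 lb (equal to the oxide-mass sum)
percent share: oxide ÷ glass, ×100

Glass mass = 1054 lb (batch 1165 − LOI 111.4).
Composition: Al2O3 20.76%, Na2O 1.588%, SiO2 68.57%, MgO 9.082%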